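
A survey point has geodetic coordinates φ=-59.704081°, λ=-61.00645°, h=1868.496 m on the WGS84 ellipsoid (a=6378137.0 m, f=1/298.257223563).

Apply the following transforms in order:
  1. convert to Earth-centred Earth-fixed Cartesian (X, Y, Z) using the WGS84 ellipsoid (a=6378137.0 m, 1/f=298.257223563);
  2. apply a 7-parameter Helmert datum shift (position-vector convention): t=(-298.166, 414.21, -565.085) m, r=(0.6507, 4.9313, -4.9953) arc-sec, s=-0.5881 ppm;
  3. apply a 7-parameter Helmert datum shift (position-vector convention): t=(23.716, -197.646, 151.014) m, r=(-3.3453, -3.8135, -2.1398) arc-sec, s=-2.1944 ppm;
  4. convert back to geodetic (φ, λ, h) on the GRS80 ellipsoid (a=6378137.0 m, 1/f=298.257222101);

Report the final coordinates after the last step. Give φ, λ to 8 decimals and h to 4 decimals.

φ=-59.70795144°, λ=-61.01190954°, h=2045.5206 m

start: φ=-59.704081°, λ=-61.006450°, h=1868.496 m
→ ECEF (a=6378137.000, f=1/298.257223563): X=1563947.6184, Y=-2822185.4028, Z=-5485532.6622
→ Helmert 7p (PV): X=1563449.0393, Y=-2821790.1035, Z=-5486140.8145
→ Helmert 7p (PV): X=1563541.4807, Y=-2822086.7532, Z=-5485903.0911
→ geod (Bowring, a=6378137.000): φ=-59.70795144°, λ=-61.01190954°, h=2045.5206 m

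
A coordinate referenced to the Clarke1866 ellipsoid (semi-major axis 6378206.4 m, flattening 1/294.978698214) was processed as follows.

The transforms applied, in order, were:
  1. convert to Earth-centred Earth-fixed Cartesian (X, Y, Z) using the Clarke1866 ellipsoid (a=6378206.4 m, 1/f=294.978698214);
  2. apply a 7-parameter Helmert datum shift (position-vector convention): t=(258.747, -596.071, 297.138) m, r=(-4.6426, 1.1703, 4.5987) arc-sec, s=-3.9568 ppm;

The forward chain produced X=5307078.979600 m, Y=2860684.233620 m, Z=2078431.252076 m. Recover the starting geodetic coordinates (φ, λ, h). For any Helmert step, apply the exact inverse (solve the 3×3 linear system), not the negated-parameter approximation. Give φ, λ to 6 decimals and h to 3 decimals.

start: X=5307078.9796, Y=2860684.2336, Z=2078431.2521 m
→ Helmert⁻¹: X=5306893.2284, Y=2861126.5314, Z=2078236.8451
→ geod (Bowring, a=6378206.400): φ=19.13952700°, λ=28.33061600°, h=1265.1140 m

φ=19.139527°, λ=28.330616°, h=1265.114 m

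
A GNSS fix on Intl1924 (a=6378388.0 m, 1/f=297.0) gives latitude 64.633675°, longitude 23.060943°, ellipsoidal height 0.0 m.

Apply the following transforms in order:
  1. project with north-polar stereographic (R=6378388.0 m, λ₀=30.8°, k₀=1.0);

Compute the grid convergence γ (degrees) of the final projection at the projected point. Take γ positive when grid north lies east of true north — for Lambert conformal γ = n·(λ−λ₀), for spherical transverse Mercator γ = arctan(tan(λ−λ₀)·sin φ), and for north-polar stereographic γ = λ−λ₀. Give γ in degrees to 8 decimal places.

-7.73905700

start: φ=64.633675°, λ=23.060943°, h=0.000 m
→ into stereo (λ₀=30.8°): φ=64.63367500°, λ−λ₀=-7.73905700°
convergence γ = -7.73905700°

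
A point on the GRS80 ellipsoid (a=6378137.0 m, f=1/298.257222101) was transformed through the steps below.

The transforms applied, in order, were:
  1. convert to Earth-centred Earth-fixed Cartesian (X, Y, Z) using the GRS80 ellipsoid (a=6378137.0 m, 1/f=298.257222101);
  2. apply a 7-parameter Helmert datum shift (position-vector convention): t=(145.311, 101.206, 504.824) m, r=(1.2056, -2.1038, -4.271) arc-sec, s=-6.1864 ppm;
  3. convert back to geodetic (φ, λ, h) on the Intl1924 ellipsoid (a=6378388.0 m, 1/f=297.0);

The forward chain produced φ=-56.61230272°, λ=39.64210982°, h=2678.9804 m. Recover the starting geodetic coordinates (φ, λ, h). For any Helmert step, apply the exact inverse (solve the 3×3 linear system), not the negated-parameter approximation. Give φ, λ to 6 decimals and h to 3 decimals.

φ=-56.616025°, λ=39.643710°, h=3230.370 m

start: φ=-56.612303°, λ=39.642110°, h=2678.980 m
→ ECEF (a=6378388.000, f=1/297.0): X=2710375.8938, Y=2245575.2722, Z=-5304611.3475
→ Helmert⁻¹: X=2710146.7426, Y=2245513.0667, Z=-5305189.7583
→ geod (Bowring, a=6378137.000): φ=-56.61602500°, λ=39.64371000°, h=3230.3700 m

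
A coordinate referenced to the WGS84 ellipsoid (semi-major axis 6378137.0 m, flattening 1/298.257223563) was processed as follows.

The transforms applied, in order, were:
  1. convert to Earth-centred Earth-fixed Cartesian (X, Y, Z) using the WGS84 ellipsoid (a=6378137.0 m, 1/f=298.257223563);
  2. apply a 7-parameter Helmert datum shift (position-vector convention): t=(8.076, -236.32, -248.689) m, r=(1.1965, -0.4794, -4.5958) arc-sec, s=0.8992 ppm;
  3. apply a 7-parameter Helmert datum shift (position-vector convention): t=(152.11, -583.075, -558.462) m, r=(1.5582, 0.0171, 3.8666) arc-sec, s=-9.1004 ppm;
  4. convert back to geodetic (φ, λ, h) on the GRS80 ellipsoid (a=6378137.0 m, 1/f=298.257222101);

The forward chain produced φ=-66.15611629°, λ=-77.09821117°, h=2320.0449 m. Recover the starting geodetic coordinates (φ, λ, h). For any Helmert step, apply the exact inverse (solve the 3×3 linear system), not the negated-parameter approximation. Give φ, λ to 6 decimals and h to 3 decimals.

φ=-66.159319°, λ=-77.098080°, h=1296.441 m

start: φ=-66.156116°, λ=-77.098211°, h=2320.045 m
→ ECEF (a=6378137.000, f=1/298.257222101): X=577520.5722, Y=-2521225.5149, Z=-5813128.5080
→ Helmert⁻¹: X=577326.9455, Y=-2520720.1120, Z=-5812603.8529
→ Helmert⁻¹: X=577361.0008, Y=-2520502.3775, Z=-5812336.6584
→ geod (Bowring, a=6378137.000): φ=-66.15931900°, λ=-77.09808000°, h=1296.4410 m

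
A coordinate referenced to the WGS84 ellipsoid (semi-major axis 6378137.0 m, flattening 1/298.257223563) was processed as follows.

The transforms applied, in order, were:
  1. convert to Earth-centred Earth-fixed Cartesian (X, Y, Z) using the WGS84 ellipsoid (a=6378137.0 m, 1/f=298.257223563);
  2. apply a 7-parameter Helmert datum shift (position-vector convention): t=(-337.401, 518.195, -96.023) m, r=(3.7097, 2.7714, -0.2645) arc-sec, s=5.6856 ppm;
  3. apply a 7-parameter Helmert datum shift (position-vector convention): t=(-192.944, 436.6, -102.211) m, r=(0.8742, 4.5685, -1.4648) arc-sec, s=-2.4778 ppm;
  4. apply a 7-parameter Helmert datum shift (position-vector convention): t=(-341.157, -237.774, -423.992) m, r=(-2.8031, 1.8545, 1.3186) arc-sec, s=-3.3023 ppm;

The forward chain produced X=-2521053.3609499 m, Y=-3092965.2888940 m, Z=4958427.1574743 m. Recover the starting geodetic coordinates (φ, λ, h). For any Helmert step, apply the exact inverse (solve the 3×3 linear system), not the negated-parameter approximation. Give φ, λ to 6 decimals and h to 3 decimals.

φ=51.364973°, λ=-129.169755°, h=-41.719 m

start: X=-2521053.3609, Y=-3092965.2889, Z=4958427.1575 m
→ Helmert⁻¹: X=-2520784.8835, Y=-3092789.0025, Z=4958802.8307
→ Helmert⁻¹: X=-2520686.0510, Y=-3093230.1508, Z=4958874.6088
→ Helmert⁻¹: X=-2520396.9826, Y=-3093644.8004, Z=4958964.2125
→ geod (Bowring, a=6378137.000): φ=51.36497300°, λ=-129.16975500°, h=-41.7190 m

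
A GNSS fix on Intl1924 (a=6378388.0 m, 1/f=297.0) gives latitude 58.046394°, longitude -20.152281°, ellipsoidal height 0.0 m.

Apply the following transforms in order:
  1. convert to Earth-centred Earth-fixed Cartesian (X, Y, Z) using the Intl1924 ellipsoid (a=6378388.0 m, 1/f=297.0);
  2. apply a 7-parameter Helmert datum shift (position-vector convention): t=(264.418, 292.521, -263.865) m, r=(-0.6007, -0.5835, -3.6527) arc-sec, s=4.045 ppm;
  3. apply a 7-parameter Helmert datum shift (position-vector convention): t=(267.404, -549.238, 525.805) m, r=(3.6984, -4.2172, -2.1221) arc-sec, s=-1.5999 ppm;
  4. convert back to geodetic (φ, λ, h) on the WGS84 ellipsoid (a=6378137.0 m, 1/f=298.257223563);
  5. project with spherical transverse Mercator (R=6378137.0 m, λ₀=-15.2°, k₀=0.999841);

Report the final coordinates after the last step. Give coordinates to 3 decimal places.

E=-291846.755 m, N=6471053.318 m

start: φ=58.046394°, λ=-20.152281°, h=0.000 m
→ ECEF (a=6378388.000, f=1/297.0): X=3176689.7772, Y=-1165791.3084, Z=5388587.9060
→ Helmert 7p (PV): X=3176931.1563, Y=-1165544.0655, Z=5388358.2194
→ Helmert 7p (PV): X=3177071.3183, Y=-1166220.7387, Z=5388919.4591
→ geod (Bowring, a=6378137.000): φ=58.04337620°, λ=-20.15688066°, h=734.4744 m
→ tm (R=6378137.0, λ₀=-15.2°): E=-291846.7546, N=6471053.3179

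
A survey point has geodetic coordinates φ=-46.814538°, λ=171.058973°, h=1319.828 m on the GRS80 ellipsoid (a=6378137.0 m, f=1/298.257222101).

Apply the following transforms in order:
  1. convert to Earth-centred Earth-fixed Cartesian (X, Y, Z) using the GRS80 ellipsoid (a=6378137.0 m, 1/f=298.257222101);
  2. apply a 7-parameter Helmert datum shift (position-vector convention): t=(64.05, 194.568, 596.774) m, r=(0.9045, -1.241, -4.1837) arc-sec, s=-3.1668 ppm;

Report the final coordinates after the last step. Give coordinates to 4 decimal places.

start: φ=-46.814538°, λ=171.058973°, h=1319.828 m
→ ECEF (a=6378137.000, f=1/298.257222101): X=-4320502.0243, Y=679742.5051, Z=-4628641.5608
→ Helmert 7p (PV): X=-4320382.6565, Y=680042.8507, Z=-4628053.1425

X=-4320382.6565 m, Y=680042.8507 m, Z=-4628053.1425 m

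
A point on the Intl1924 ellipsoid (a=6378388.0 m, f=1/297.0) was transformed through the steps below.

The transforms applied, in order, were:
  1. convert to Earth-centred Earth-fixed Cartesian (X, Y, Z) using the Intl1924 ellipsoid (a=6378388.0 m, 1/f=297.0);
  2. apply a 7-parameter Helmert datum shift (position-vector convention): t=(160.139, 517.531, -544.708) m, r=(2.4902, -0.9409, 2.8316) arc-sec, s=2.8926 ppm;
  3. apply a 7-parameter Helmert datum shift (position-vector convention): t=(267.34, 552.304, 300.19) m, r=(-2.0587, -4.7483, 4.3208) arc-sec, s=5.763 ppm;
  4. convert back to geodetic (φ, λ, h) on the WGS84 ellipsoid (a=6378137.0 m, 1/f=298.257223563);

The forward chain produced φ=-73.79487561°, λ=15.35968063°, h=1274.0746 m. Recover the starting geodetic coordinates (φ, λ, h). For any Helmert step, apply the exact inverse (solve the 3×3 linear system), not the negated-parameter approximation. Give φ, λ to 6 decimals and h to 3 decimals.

start: φ=-73.794876°, λ=15.359681°, h=1274.075 m
→ ECEF (a=6378137.000, f=1/298.257223563): X=1722078.8494, Y=473036.0158, Z=-6103812.5124
→ Helmert⁻¹: X=1721670.9654, Y=472505.8479, Z=-6104112.4422
→ Helmert⁻¹: X=1721484.4828, Y=471889.6318, Z=-6103563.6288
→ geod (Bowring, a=6378388.000): φ=-73.80223400°, λ=15.32925100°, h=623.7410 m

φ=-73.802234°, λ=15.329251°, h=623.741 m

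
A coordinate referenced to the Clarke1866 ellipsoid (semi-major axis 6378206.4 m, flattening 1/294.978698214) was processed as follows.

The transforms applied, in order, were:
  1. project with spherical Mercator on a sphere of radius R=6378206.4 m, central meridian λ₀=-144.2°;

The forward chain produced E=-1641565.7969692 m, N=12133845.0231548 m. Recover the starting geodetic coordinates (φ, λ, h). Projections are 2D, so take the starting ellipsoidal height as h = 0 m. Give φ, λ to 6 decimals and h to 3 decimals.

φ=73.026861°, λ=-158.946276°, h=0.000 m

start: E=-1641565.7970, N=12133845.0232 m
→ merc⁻¹: φ=73.02686100°, λ=-158.94627600°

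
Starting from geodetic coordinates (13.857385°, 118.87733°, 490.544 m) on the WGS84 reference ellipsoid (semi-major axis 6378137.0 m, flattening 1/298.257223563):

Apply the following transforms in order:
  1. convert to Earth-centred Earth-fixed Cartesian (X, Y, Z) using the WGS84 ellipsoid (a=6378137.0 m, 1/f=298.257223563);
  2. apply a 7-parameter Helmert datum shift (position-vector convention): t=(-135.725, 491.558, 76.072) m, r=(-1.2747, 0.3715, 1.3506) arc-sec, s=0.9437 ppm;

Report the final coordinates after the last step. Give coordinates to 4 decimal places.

X=-2991556.8962 m, Y=5424443.2747 m, Z=1517833.9207 m

start: φ=13.857385°, λ=118.877330°, h=490.544 m
→ ECEF (a=6378137.000, f=1/298.257223563): X=-2991385.5663, Y=5423956.8056, Z=1517784.5483
→ Helmert 7p (PV): X=-2991556.8962, Y=5424443.2747, Z=1517833.9207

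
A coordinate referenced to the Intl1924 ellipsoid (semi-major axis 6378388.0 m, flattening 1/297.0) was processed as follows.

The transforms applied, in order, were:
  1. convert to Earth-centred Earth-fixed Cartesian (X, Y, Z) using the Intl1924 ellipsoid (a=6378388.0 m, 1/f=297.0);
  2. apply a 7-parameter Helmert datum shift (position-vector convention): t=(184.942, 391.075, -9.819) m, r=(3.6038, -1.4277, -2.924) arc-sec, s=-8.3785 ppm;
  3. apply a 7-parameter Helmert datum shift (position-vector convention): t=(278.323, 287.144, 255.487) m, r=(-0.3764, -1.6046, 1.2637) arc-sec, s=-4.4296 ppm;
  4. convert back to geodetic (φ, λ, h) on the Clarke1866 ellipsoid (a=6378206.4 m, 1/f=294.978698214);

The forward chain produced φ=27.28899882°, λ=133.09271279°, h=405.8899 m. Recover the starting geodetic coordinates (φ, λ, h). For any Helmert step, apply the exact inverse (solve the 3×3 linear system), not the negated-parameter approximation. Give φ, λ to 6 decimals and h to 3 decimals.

start: φ=27.288999°, λ=133.092713°, h=405.890 m
→ ECEF (a=6378206.400, f=1/294.978698214): X=-3875509.7932, Y=4142516.0092, Z=2906734.3459
→ Helmert⁻¹: X=-3875757.2957, Y=4142265.6549, Z=2906529.4433
→ Helmert⁻¹: X=-3876013.3100, Y=4141905.1186, Z=2906518.0773
→ geod (Bowring, a=6378388.000): φ=27.28661100°, λ=133.10064200°, h=3.7220 m

φ=27.286611°, λ=133.100642°, h=3.722 m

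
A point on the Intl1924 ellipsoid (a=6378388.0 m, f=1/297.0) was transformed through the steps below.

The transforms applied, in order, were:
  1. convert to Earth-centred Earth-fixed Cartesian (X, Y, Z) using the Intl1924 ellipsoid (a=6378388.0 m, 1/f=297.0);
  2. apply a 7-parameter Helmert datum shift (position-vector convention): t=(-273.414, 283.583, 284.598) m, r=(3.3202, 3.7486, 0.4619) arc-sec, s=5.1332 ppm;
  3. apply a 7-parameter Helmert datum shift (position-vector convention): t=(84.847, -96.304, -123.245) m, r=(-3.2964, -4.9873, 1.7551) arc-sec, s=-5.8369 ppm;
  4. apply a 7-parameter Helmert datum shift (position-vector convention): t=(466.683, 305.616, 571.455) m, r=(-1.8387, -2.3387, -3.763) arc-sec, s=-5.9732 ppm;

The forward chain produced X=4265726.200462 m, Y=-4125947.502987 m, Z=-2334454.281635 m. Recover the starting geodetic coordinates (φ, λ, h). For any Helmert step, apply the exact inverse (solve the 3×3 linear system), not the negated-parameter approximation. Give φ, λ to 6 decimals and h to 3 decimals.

φ=-21.611441°, λ=-44.050709°, h=2215.273 m

start: X=4265726.2005, Y=-4125947.5030, Z=-2334454.2816 m
→ Helmert⁻¹: X=4265333.7945, Y=-4126179.1354, Z=-2335124.8280
→ Helmert⁻¹: X=4265182.2719, Y=-4126105.8878, Z=-2335184.2815
→ Helmert⁻¹: X=4265466.9914, Y=-4126415.4323, Z=-2335312.9497
→ geod (Bowring, a=6378388.000): φ=-21.61144100°, λ=-44.05070900°, h=2215.2730 m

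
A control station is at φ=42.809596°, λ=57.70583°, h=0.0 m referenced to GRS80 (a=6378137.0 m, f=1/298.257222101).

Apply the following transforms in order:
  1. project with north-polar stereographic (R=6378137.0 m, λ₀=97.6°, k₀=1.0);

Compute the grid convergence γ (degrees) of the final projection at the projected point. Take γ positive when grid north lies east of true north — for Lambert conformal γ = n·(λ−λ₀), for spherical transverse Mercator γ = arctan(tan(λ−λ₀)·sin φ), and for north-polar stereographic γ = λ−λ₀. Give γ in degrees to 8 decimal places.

start: φ=42.809596°, λ=57.705830°, h=0.000 m
→ into stereo (λ₀=97.6°): φ=42.80959600°, λ−λ₀=-39.89417000°
convergence γ = -39.89417000°

-39.89417000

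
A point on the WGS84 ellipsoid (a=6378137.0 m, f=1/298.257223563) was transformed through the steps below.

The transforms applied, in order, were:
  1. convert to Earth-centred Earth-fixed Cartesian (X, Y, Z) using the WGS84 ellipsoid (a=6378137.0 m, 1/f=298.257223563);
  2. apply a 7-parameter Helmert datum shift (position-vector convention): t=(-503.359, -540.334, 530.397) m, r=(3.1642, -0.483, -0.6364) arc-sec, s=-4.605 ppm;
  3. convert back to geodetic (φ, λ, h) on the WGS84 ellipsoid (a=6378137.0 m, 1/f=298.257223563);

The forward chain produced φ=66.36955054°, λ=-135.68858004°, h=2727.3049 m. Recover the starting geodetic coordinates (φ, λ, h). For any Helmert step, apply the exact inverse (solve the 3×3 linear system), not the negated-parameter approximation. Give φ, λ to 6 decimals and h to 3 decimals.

φ=66.374409°, λ=-135.690401°, h=1975.220 m

start: φ=66.369551°, λ=-135.688580°, h=2727.305 m
→ ECEF (a=6378137.000, f=1/298.257223563): X=-1835318.0713, Y=-1791726.1950, Z=5823085.7139
→ Helmert⁻¹: X=-1834804.0009, Y=-1791110.4488, Z=5822613.9029
→ geod (Bowring, a=6378137.000): φ=66.37440900°, λ=-135.69040100°, h=1975.2200 m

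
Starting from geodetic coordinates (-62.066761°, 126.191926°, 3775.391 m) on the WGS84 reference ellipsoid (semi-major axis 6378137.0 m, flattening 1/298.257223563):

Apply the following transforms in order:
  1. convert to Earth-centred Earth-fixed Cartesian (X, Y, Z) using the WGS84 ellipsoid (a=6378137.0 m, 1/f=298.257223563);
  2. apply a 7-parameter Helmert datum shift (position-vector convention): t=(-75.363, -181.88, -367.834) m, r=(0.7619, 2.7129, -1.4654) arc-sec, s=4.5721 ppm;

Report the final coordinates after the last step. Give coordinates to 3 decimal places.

start: φ=-62.066761°, λ=126.191926°, h=3775.391 m
→ ECEF (a=6378137.000, f=1/298.257223563): X=-1769937.8842, Y=2419028.6217, Z=-5615339.9255
→ Helmert 7p (PV): X=-1770078.0097, Y=2418891.1183, Z=-5615701.2188

X=-1770078.010 m, Y=2418891.118 m, Z=-5615701.219 m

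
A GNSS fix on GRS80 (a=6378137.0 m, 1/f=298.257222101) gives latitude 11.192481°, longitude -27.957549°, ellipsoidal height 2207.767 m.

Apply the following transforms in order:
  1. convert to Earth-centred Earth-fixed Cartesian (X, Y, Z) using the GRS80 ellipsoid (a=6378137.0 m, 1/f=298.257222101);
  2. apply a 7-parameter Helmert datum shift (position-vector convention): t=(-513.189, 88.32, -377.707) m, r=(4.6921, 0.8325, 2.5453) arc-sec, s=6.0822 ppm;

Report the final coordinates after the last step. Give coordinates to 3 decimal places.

X=5528798.592 m, Y=-2934583.948 m, Z=1229868.719 m

start: φ=11.192481°, λ=-27.957549°, h=2207.767 m
→ ECEF (a=6378137.000, f=1/298.257222101): X=5529236.9713, Y=-2934694.6621, Z=1230328.0178
→ Helmert 7p (PV): X=5528798.5922, Y=-2934583.9481, Z=1229868.7186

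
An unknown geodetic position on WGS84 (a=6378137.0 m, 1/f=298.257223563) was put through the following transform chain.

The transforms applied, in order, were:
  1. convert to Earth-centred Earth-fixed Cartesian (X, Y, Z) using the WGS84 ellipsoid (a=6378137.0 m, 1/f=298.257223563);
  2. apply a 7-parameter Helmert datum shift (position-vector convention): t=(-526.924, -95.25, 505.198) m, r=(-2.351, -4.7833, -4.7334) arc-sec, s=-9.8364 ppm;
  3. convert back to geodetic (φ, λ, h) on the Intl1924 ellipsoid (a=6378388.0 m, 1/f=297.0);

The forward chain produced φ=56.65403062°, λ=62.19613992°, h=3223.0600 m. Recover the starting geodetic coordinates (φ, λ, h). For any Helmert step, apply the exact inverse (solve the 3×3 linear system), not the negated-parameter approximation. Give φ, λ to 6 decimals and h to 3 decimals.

start: φ=56.654031°, λ=62.196140°, h=3223.060 m
→ ECEF (a=6378388.000, f=1/297.0): X=1640109.7027, Y=3110236.9269, Z=5307622.6143
→ Helmert⁻¹: X=1640704.4619, Y=3110339.9319, Z=5307167.0232
→ geod (Bowring, a=6378137.000): φ=56.64826500°, λ=62.18835100°, h=3232.4110 m

φ=56.648265°, λ=62.188351°, h=3232.411 m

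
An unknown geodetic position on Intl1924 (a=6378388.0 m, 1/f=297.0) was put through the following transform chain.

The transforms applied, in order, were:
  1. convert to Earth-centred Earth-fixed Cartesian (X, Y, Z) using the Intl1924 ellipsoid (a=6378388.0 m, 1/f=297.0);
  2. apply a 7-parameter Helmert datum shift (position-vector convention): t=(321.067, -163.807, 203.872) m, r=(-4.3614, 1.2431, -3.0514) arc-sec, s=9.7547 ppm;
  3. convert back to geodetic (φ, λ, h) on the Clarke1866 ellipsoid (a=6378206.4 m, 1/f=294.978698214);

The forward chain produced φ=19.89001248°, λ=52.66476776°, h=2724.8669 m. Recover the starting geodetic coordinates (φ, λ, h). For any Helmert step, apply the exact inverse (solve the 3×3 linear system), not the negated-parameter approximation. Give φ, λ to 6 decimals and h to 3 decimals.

start: φ=19.890012°, λ=52.664768°, h=2724.867 m
→ ECEF (a=6378206.400, f=1/294.978698214): X=3640467.7011, Y=4772705.8407, Z=2157049.6232
→ Helmert⁻¹: X=3640027.5192, Y=4772831.3314, Z=2156947.5693
→ geod (Bowring, a=6378388.000): φ=19.88881500°, λ=52.66883500°, h=2334.4410 m

φ=19.888815°, λ=52.668835°, h=2334.441 m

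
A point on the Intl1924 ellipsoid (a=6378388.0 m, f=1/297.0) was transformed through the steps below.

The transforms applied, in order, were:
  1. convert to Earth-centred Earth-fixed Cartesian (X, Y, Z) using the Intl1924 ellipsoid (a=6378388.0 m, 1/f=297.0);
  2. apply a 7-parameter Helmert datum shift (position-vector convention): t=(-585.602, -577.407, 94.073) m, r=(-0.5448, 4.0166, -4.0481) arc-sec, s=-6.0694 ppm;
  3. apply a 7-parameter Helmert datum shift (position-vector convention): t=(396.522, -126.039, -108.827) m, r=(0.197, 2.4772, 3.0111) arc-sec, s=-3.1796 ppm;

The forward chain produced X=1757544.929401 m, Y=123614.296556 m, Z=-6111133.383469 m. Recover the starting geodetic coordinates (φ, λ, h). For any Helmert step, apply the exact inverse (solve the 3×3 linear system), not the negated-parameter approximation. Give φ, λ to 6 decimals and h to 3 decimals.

φ=-74.015996°, λ=4.045754°, h=1604.293 m

start: X=1757544.9294, Y=123614.2966, Z=-6111133.3835 m
→ Helmert⁻¹: X=1757229.1926, Y=123709.2400, Z=-6111023.0013
→ Helmert⁻¹: X=1757942.0253, Y=124338.0434, Z=-6111119.6045
→ geod (Bowring, a=6378388.000): φ=-74.01599600°, λ=4.04575400°, h=1604.2930 m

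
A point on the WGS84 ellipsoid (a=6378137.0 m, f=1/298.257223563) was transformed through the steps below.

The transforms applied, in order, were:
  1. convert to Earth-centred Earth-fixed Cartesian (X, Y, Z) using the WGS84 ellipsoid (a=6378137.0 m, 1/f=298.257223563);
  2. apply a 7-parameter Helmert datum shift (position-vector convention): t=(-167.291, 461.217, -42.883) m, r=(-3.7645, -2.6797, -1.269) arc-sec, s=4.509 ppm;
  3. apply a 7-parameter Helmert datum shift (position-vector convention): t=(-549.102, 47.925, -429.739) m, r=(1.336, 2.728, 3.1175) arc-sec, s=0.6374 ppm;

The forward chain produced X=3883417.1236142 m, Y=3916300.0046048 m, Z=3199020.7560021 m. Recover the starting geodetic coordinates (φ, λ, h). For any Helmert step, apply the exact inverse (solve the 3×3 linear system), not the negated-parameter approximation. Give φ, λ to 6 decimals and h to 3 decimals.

start: X=3883417.1236, Y=3916300.0046, Z=3199020.7560 m
→ Helmert⁻¹: X=3883980.6245, Y=3916211.6040, Z=3199474.4584
→ Helmert⁻¹: X=3884147.8783, Y=3915698.2334, Z=3199523.9184
→ geod (Bowring, a=6378137.000): φ=30.28570000°, λ=45.23176000°, h=3493.2470 m

φ=30.285700°, λ=45.231760°, h=3493.247 m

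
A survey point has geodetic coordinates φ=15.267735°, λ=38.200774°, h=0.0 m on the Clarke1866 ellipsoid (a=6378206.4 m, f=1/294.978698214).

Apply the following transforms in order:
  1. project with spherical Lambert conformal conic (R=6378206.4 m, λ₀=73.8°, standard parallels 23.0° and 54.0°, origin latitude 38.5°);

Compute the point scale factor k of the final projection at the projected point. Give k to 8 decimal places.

start: φ=15.267735°, λ=38.200774°, h=0.000 m
→ into lcc (λ₀=73.8°): φ=15.26773500°, λ−λ₀=-35.59922600°
scale k = 1.04418612

1.04418612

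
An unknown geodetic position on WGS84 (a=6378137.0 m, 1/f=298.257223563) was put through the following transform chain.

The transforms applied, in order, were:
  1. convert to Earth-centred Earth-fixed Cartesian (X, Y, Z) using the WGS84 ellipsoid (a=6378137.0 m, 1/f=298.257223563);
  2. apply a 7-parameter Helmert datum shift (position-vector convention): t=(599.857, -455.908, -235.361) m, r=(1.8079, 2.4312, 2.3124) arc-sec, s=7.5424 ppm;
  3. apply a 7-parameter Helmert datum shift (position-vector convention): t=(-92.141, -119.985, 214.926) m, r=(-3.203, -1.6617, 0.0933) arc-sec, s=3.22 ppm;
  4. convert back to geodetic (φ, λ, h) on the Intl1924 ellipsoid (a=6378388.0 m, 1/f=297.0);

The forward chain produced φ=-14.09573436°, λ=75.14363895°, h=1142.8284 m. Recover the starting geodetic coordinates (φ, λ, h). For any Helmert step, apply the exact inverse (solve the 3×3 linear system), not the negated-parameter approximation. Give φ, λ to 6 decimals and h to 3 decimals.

start: φ=-14.095734°, λ=75.143639°, h=1142.828 m
→ ECEF (a=6378388.000, f=1/297.0): X=1586756.4849, Y=5981800.5198, Z=-1543553.4794
→ Helmert⁻¹: X=1586833.7860, Y=5981924.4965, Z=-1543683.3274
→ Helmert⁻¹: X=1586307.2242, Y=5982303.9711, Z=-1543470.0623
→ geod (Bowring, a=6378137.000): φ=-14.09379700°, λ=75.14885400°, h=1728.3880 m

φ=-14.093797°, λ=75.148854°, h=1728.388 m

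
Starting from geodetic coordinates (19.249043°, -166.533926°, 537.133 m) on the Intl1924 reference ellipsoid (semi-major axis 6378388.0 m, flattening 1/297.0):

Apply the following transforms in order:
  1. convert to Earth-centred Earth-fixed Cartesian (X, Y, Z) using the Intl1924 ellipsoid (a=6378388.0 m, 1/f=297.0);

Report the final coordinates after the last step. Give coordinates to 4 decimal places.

start: φ=19.249043°, λ=-166.533926°, h=537.133 m
→ ECEF (a=6378388.000, f=1/297.0): X=-5858883.4998, Y=-1402924.8818, Z=2089598.4266

X=-5858883.4998 m, Y=-1402924.8818 m, Z=2089598.4266 m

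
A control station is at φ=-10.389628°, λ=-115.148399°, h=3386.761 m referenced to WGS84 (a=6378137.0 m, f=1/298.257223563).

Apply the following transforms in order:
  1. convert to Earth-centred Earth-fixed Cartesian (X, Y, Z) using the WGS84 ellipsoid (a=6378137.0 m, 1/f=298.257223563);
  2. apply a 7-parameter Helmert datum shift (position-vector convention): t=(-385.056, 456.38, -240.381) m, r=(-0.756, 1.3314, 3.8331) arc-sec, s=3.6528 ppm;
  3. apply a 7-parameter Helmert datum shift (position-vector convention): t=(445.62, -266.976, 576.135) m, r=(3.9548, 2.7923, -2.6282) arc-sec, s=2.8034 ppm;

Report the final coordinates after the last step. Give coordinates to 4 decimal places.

X=-2667691.6263 m, Y=-5682370.7947 m, Z=-1142981.6164 m

start: φ=-10.389628°, λ=-115.148399°, h=3386.761 m
→ ECEF (a=6378137.000, f=1/298.257223563): X=-2667745.3061, Y=-5682525.6664, Z=-1143275.2083
→ Helmert 7p (PV): X=-2668041.8855, Y=-5682143.8098, Z=-1143481.7180
→ Helmert 7p (PV): X=-2667691.6263, Y=-5682370.7947, Z=-1142981.6164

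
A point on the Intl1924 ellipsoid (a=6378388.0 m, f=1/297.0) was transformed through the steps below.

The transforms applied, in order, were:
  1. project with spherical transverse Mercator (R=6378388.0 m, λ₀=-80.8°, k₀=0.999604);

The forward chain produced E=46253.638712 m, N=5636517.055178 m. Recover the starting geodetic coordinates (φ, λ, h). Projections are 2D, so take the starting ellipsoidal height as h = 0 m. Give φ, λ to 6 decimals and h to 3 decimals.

φ=50.649921°, λ=-80.144454°, h=0.000 m

start: E=46253.6387, N=5636517.0552 m
→ tm⁻¹: φ=50.64992100°, λ=-80.14445400°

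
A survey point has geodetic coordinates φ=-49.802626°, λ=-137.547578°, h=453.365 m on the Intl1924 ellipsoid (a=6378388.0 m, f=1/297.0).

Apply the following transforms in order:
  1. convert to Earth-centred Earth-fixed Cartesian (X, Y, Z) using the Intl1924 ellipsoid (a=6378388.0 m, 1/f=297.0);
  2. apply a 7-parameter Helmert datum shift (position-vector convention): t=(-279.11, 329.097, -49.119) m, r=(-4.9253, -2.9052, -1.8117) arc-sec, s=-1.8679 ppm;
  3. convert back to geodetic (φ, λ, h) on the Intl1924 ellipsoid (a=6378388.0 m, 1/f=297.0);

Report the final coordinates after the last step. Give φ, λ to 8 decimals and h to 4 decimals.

φ=-49.80269481°, λ=-137.55224362°, h=468.4265 m

start: φ=-49.802626°, λ=-137.547578°, h=453.365 m
→ ECEF (a=6378388.000, f=1/297.0): X=-3043689.9094, Y=-2784381.8117, Z=-4849087.9335
→ Helmert 7p (PV): X=-3043919.4920, Y=-2784136.5688, Z=-4849104.3778
→ geod (Bowring, a=6378388.000): φ=-49.80269481°, λ=-137.55224362°, h=468.4265 m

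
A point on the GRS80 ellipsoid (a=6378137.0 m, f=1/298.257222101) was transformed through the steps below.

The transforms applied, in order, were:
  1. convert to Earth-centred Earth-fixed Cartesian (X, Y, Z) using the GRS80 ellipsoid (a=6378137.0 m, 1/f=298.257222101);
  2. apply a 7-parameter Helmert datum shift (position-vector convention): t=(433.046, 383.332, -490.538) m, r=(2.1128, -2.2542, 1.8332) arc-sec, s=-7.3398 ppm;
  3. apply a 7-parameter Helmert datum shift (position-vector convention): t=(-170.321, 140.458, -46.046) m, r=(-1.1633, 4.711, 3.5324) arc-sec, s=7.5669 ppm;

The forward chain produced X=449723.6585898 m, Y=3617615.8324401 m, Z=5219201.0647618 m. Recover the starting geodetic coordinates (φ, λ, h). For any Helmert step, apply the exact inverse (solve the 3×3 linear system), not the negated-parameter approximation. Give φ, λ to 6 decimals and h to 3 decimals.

start: X=449723.6586, Y=3617615.8324, Z=5219201.0648 m
→ Helmert⁻¹: X=449833.3203, Y=3617410.8623, Z=5219238.2932
→ Helmert⁻¹: X=449492.7649, Y=3617103.5502, Z=5219725.1803
→ geod (Bowring, a=6378137.000): φ=55.25383200°, λ=82.91624300°, h=2658.9550 m

φ=55.253832°, λ=82.916243°, h=2658.955 m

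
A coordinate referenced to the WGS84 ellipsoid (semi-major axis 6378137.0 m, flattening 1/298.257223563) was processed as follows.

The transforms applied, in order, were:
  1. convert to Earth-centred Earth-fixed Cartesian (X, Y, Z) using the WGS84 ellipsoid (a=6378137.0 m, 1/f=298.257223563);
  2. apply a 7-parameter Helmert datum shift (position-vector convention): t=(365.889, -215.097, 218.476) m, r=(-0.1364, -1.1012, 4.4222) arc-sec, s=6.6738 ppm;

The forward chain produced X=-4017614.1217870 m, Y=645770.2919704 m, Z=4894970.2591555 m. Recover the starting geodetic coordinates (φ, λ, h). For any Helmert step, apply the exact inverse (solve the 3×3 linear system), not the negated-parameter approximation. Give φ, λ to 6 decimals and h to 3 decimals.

φ=50.448686°, λ=170.865265°, h=27.479 m

start: X=-4017614.1218, Y=645770.2920, Z=4894970.2592 m
→ Helmert⁻¹: X=-4017913.2126, Y=646063.9828, Z=4894740.9947
→ geod (Bowring, a=6378137.000): φ=50.44868600°, λ=170.86526500°, h=27.4790 m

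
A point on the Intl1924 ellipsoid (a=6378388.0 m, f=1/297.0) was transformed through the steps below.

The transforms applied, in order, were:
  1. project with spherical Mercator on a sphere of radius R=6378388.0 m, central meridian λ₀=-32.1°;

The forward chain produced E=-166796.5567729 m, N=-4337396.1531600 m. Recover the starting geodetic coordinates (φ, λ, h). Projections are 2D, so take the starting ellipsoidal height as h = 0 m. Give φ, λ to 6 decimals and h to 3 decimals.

φ=-36.265572°, λ=-33.598300°, h=0.000 m

start: E=-166796.5568, N=-4337396.1532 m
→ merc⁻¹: φ=-36.26557200°, λ=-33.59830000°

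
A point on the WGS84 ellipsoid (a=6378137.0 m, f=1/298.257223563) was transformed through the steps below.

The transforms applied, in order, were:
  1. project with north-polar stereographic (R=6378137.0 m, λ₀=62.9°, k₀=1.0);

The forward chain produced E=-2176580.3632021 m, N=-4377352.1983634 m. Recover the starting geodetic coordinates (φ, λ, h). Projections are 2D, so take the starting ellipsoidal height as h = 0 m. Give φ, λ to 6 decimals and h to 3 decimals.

start: E=-2176580.3632, N=-4377352.1984 m
→ stereo⁻¹: φ=48.06299100°, λ=36.46174700°

φ=48.062991°, λ=36.461747°, h=0.000 m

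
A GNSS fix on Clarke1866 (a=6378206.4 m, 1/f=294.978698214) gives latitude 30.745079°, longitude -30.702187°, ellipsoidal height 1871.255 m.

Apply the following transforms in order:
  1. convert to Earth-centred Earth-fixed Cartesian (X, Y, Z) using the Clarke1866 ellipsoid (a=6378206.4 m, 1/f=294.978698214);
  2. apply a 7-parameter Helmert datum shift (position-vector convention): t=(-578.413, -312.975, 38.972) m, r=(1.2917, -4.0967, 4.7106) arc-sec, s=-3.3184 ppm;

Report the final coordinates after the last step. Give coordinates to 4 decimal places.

X=4718352.4669 m, Y=-2802365.4984 m, Z=3242521.0044 m

start: φ=30.745079°, λ=-30.702187°, h=1871.255 m
→ ECEF (a=6378206.400, f=1/294.978698214): X=4718946.9436, Y=-2802149.2862, Z=3242416.6155
→ Helmert 7p (PV): X=4718352.4669, Y=-2802365.4984, Z=3242521.0044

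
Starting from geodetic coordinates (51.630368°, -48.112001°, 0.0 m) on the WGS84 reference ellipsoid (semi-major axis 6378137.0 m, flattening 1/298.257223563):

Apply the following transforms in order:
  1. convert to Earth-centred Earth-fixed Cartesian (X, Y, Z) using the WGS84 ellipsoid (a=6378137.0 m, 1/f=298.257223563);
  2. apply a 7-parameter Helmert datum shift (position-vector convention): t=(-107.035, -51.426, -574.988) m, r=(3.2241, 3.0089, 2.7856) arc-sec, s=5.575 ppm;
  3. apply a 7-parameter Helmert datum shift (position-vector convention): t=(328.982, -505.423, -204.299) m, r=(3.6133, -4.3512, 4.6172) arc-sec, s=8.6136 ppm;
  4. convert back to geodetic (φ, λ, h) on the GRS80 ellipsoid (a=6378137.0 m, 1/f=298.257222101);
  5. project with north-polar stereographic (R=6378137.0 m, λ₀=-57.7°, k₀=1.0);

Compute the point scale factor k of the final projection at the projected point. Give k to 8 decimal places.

1.12112660

start: φ=51.630368°, λ=-48.112001°, h=0.000 m
→ ECEF (a=6378137.000, f=1/298.257223563): X=2648864.7399, Y=-2953452.2838, Z=4977378.8755
→ Helmert 7p (PV): X=2648884.9670, Y=-2953562.2035, Z=4976746.8304
→ Helmert 7p (PV): X=2649197.8946, Y=-2954120.9543, Z=4976589.5381
→ geod (Bowring, a=6378137.000): φ=51.62088862°, λ=-48.11486634°, h=-171.6965 m
→ into stereo (λ₀=-57.7°): φ=51.62088862°, λ−λ₀=9.58513366°
scale k = 1.12112660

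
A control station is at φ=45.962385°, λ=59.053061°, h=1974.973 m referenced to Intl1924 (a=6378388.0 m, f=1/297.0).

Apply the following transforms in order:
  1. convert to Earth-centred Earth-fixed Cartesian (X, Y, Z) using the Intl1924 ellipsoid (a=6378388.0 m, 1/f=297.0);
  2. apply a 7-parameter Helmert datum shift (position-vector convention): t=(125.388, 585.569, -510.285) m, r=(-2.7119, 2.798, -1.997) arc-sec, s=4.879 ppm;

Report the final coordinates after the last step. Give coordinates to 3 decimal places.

start: φ=45.962385°, λ=59.053061°, h=1974.973 m
→ ECEF (a=6378388.000, f=1/297.0): X=2284738.3951, Y=3810432.0163, Z=4563845.0688
→ Helmert 7p (PV): X=2284973.7313, Y=3811074.0602, Z=4563275.9595

X=2284973.731 m, Y=3811074.060 m, Z=4563275.959 m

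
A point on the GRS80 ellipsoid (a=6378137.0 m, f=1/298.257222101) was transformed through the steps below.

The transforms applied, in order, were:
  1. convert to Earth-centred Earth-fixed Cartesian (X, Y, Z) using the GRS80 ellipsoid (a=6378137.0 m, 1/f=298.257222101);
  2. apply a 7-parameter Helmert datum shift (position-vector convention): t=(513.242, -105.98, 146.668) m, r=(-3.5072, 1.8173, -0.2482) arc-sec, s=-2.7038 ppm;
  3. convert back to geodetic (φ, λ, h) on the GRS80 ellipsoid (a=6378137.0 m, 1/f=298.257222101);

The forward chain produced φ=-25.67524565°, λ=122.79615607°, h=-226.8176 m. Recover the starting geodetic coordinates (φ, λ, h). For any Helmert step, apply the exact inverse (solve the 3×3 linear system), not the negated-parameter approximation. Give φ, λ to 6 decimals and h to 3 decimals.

φ=-25.674455°, λ=122.799496°, h=184.657 m

start: φ=-25.675246°, λ=122.796156°, h=-226.818 m
→ ECEF (a=6378137.000, f=1/298.257222101): X=-3115471.8913, Y=4834978.4256, Z=-2746582.2682
→ Helmert⁻¹: X=-3115975.1768, Y=4835140.4322, Z=-2746681.6025
→ geod (Bowring, a=6378137.000): φ=-25.67445500°, λ=122.79949600°, h=184.6570 m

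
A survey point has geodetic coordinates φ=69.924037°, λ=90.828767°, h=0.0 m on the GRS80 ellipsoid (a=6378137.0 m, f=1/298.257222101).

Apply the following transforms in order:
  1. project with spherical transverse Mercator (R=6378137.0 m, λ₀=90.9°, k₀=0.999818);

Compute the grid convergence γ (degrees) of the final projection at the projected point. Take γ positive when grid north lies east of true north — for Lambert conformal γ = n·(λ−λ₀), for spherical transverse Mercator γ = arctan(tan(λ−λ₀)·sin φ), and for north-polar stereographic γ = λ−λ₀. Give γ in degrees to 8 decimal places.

start: φ=69.924037°, λ=90.828767°, h=0.000 m
→ into tm (λ₀=90.9°): φ=69.92403700°, λ−λ₀=-0.07123300°
convergence γ = -0.06690477°

-0.06690477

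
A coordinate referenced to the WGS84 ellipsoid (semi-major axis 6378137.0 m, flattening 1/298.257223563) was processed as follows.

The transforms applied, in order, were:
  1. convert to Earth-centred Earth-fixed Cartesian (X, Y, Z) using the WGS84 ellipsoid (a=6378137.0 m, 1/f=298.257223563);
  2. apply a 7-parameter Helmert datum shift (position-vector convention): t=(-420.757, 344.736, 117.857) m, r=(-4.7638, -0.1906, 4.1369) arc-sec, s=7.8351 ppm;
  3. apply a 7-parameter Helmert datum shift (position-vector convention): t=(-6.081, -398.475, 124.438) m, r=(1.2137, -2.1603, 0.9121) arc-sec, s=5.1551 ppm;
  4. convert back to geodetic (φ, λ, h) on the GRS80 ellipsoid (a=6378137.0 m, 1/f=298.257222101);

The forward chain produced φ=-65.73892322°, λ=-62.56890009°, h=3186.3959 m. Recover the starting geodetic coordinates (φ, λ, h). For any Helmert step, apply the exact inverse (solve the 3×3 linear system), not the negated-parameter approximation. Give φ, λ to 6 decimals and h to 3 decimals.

start: φ=-65.738923°, λ=-62.568900°, h=3186.396 m
→ ECEF (a=6378137.000, f=1/298.257222101): X=1211305.3110, Y=-2333743.5446, Z=-5794951.2737
→ Helmert⁻¹: X=1211234.1354, Y=-2333372.4962, Z=-5795044.7934
→ Helmert⁻¹: X=1211593.2409, Y=-2333589.4048, Z=-5795172.2602
→ geod (Bowring, a=6378137.000): φ=-65.73977100°, λ=-62.56178400°, h=3386.1630 m

φ=-65.739771°, λ=-62.561784°, h=3386.163 m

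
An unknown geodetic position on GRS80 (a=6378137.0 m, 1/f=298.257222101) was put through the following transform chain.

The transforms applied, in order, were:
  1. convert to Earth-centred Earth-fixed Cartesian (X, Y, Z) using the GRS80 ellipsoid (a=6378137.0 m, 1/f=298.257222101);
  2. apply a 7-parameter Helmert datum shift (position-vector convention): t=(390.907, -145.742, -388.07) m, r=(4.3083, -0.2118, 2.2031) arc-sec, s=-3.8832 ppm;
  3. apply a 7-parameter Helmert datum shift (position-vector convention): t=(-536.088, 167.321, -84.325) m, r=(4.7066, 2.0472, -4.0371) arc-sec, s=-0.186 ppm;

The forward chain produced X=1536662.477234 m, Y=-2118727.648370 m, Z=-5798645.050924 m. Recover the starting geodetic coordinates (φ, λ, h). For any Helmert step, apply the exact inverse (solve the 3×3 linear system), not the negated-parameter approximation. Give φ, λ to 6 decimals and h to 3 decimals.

φ=-65.846231°, λ=-54.047059°, h=1246.539 m

start: X=1536662.4772, Y=-2118727.6484, Z=-5798645.0509 m
→ Helmert⁻¹: X=1537297.8758, Y=-2118997.5864, Z=-5798498.1948
→ Helmert⁻¹: X=1536884.3503, Y=-2118997.5937, Z=-5798089.9583
→ geod (Bowring, a=6378137.000): φ=-65.84623100°, λ=-54.04705900°, h=1246.5390 m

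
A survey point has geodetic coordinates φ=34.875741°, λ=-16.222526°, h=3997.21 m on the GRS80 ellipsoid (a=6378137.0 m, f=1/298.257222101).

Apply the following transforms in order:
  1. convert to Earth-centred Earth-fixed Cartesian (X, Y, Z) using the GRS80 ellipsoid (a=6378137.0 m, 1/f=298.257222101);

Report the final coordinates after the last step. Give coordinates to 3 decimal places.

X=5032900.789 m, Y=-1464338.805 m, Z=3628851.749 m

start: φ=34.875741°, λ=-16.222526°, h=3997.210 m
→ ECEF (a=6378137.000, f=1/298.257222101): X=5032900.7887, Y=-1464338.8048, Z=3628851.7491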